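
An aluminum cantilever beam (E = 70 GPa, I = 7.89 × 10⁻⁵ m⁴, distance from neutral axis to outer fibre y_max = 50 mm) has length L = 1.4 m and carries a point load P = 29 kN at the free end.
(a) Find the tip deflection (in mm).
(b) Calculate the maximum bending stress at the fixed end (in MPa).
(a) Tip deflection of a cantilever with an end point load: δ = P·L^3 / (3·E·I). Convert P = 29 kN = 29000 N, E = 70 GPa = 7 × 10¹⁰ Pa.
  δ = (29000 × 1.4^3) / (3 × (7 × 10¹⁰) × (7.89 × 10⁻⁵)) = 0.004803 m = 4.803 mm
(b) Maximum bending moment at the fixed end: M = P·L = 29000 × 1.4 = 40600 N·m. Convert y_max = 50 mm = 0.05 m.
  σ = M·y_max / I = (40600 × 0.05) / (7.89 × 10⁻⁵) = 2.573 × 10⁷ Pa = 25.73 MPa
Final answer: (a) δ = 4.803 mm, (b) σ = 25.73 MPa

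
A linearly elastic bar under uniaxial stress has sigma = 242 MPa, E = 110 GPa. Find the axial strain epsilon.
Model: a linearly elastic bar under uniaxial stress, so epsilon = sigma / E.
Convert to SI units:
  sigma = 242 MPa = 2.42 × 10⁸ Pa
  E = 110 GPa = 1.1 × 10¹¹ Pa
Substitute:
  epsilon = (2.42 × 10⁸) / (1.1 × 10¹¹)
  epsilon = 0.0022
Final answer: epsilon = 0.0022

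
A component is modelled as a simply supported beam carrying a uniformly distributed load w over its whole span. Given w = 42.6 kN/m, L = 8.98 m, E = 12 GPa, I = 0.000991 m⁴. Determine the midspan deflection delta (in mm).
Model: a simply supported beam carrying a uniformly distributed load w over its whole span, so delta = (5·w·L^4) / (384·E·I).
Convert to SI units:
  w = 42.6 kN/m = 42600 N/m
  E = 12 GPa = 1.2 × 10¹⁰ Pa
Substitute:
  delta = (5 × 42600 × 8.98^4) / (384 × (1.2 × 10¹⁰) × 0.000991)
  delta = 0.3033 m
Convert: delta = 0.3033 m = 303.3 mm
Final answer: delta = 303.3 mm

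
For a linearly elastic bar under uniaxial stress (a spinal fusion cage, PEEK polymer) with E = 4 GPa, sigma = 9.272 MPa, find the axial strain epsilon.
Model: a linearly elastic bar under uniaxial stress, so sigma = E·epsilon.
Solve for epsilon: epsilon = sigma / E.
Convert to SI units:
  E = 4 GPa = 4 × 10⁹ Pa
  sigma = 9.272 MPa = 9.272 × 10⁶ Pa
Substitute:
  epsilon = (9.272 × 10⁶) / (4 × 10⁹)
  epsilon = 0.002318
Final answer: epsilon = 0.002318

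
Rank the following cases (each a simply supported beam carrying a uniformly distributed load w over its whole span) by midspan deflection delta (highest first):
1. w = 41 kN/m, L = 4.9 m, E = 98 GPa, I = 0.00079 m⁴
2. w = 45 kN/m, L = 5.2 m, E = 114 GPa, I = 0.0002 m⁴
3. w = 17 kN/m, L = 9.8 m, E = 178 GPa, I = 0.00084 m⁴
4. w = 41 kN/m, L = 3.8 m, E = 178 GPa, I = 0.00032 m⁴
Model: a simply supported beam carrying a uniformly distributed load w over its whole span, so delta = (5·w·L^4) / (384·E·I) (SI units).
  Case 1: delta = (5 × 41000 × 4.9^4) / (384 × (9.8 × 10¹⁰) × 0.00079) = 0.003975 m = 3.975 mm
  Case 2: delta = (5 × 45000 × 5.2^4) / (384 × (1.14 × 10¹¹) × 0.0002) = 0.01879 m = 18.79 mm
  Case 3: delta = (5 × 17000 × 9.8^4) / (384 × (1.78 × 10¹¹) × 0.00084) = 0.01366 m = 13.66 mm
  Case 4: delta = (5 × 41000 × 3.8^4) / (384 × (1.78 × 10¹¹) × 0.00032) = 0.001954 m = 1.954 mm
Ordering: 18.79 mm (case 2) > 13.66 mm (case 3) > 3.975 mm (case 1) > 1.954 mm (case 4)
Final answer: 2, 3, 1, 4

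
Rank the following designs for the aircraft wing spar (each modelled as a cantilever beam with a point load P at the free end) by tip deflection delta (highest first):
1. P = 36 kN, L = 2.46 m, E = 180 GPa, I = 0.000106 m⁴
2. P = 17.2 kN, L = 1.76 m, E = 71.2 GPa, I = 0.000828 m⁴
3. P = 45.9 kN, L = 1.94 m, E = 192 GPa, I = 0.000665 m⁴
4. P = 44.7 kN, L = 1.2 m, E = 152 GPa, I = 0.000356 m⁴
Model: a cantilever beam with a point load P at the free end, so delta = (P·L^3) / (3·E·I) (SI units).
  Case 1: delta = (36000 × 2.46^3) / (3 × (1.8 × 10¹¹) × 0.000106) = 0.009363 m = 9.363 mm
  Case 2: delta = (17200 × 1.76^3) / (3 × (7.12 × 10¹⁰) × 0.000828) = 0.0005302 m = 0.5302 mm
  Case 3: delta = (45900 × 1.94^3) / (3 × (1.92 × 10¹¹) × 0.000665) = 0.0008749 m = 0.8749 mm
  Case 4: delta = (44700 × 1.2^3) / (3 × (1.52 × 10¹¹) × 0.000356) = 0.0004758 m = 0.4758 mm
Ordering: 9.363 mm (case 1) > 0.8749 mm (case 3) > 0.5302 mm (case 2) > 0.4758 mm (case 4)
Final answer: 1, 3, 2, 4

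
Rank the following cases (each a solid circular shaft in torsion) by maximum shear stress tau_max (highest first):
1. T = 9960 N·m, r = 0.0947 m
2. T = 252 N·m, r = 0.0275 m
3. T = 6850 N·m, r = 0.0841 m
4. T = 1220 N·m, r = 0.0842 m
Model: a solid circular shaft in torsion, so tau_max = (2·T) / (π·r^3) (SI units).
  Case 1: tau_max = (2 × 9960) / (π × 0.0947^3) = 7.466 × 10⁶ Pa = 7.466 MPa
  Case 2: tau_max = (2 × 252) / (π × 0.0275^3) = 7.714 × 10⁶ Pa = 7.714 MPa
  Case 3: tau_max = (2 × 6850) / (π × 0.0841^3) = 7.331 × 10⁶ Pa = 7.331 MPa
  Case 4: tau_max = (2 × 1220) / (π × 0.0842^3) = 1.301 × 10⁶ Pa = 1.301 MPa
Ordering: 7.714 MPa (case 2) > 7.466 MPa (case 1) > 7.331 MPa (case 3) > 1.301 MPa (case 4)
Final answer: 2, 1, 3, 4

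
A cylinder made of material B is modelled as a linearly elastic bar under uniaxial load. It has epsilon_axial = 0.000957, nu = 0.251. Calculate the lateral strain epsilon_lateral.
Model: a linearly elastic bar under uniaxial load, so epsilon_lateral = -nu·epsilon_axial.
Substitute:
  epsilon_lateral = -(0.251 × 0.000957)
  epsilon_lateral = -0.0002402
Final answer: epsilon_lateral = -0.0002402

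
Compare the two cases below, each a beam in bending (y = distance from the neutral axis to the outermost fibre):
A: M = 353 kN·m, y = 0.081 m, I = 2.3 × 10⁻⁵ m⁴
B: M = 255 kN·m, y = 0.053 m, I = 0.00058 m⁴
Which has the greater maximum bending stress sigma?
Model: a beam in bending (y = distance from the neutral axis to the outermost fibre), so sigma = (M·y) / I (SI units).
  A: sigma = (353000 × 0.081) / (2.3 × 10⁻⁵) = 1.243 × 10⁹ Pa = 1243 MPa
  B: sigma = (255000 × 0.053) / 0.00058 = 2.33 × 10⁷ Pa = 23.3 MPa
1243 MPa > 23.3 MPa, so A is larger.
Final answer: A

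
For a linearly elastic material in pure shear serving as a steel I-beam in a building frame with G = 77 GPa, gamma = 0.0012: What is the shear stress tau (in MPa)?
Model: a linearly elastic material in pure shear, so tau = G·gamma.
Convert to SI units:
  G = 77 GPa = 7.7 × 10¹⁰ Pa
Substitute:
  tau = (7.7 × 10¹⁰) × 0.0012
  tau = 9.24 × 10⁷ Pa
Convert: tau = 9.24 × 10⁷ Pa = 92.4 MPa
Final answer: tau = 92.4 MPa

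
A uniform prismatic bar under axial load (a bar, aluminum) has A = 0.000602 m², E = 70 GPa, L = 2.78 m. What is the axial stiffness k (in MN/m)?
Model: a uniform prismatic bar under axial load, so k = (A·E) / L.
Convert to SI units:
  E = 70 GPa = 7 × 10¹⁰ Pa
Substitute:
  k = (0.000602 × (7 × 10¹⁰)) / 2.78
  k = 1.516 × 10⁷ N/m
Convert: k = 1.516 × 10⁷ N/m = 15.16 MN/m
Final answer: k = 15.16 MN/m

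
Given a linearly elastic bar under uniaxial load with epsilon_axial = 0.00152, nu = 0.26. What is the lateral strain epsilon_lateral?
Model: a linearly elastic bar under uniaxial load, so epsilon_lateral = -nu·epsilon_axial.
Substitute:
  epsilon_lateral = -(0.26 × 0.00152)
  epsilon_lateral = -0.0003952
Final answer: epsilon_lateral = -0.0003952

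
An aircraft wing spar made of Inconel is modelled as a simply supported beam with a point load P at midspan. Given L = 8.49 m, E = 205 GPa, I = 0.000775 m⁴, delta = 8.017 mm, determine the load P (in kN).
Model: a simply supported beam with a point load P at midspan, so delta = (P·L^3) / (48·E·I).
Solve for P: P = (48·delta·E·I) / L^3.
Convert to SI units:
  E = 205 GPa = 2.05 × 10¹¹ Pa
  delta = 8.017 mm = 0.008017 m
Substitute:
  P = (48 × 0.008017 × (2.05 × 10¹¹) × 0.000775) / 8.49^3
  P = 99900 N
Convert: P = 99900 N = 99.9 kN
Final answer: P = 99.9 kN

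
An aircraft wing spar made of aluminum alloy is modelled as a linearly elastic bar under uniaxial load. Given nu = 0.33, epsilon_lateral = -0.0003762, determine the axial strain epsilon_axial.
Model: a linearly elastic bar under uniaxial load, so epsilon_lateral = -nu·epsilon_axial.
Solve for epsilon_axial: epsilon_axial = -epsilon_lateral / nu.
Substitute:
  epsilon_axial = -(-0.0003762) / 0.33
  epsilon_axial = 0.00114
Final answer: epsilon_axial = 0.00114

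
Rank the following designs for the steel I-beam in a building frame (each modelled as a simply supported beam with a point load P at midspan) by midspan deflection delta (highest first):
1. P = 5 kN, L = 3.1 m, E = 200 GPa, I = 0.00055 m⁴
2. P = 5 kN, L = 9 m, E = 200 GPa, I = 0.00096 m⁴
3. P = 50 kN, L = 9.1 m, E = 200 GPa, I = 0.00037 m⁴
Model: a simply supported beam with a point load P at midspan, so delta = (P·L^3) / (48·E·I) (SI units).
  Case 1: delta = (5000 × 3.1^3) / (48 × (2 × 10¹¹) × 0.00055) = 2.821 × 10⁻⁵ m = 0.02821 mm
  Case 2: delta = (5000 × 9^3) / (48 × (2 × 10¹¹) × 0.00096) = 0.0003955 m = 0.3955 mm
  Case 3: delta = (50000 × 9.1^3) / (48 × (2 × 10¹¹) × 0.00037) = 0.01061 m = 10.61 mm
Ordering: 10.61 mm (case 3) > 0.3955 mm (case 2) > 0.02821 mm (case 1)
Final answer: 3, 2, 1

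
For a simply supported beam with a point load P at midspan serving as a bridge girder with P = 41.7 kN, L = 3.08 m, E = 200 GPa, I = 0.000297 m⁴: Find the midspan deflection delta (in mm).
Model: a simply supported beam with a point load P at midspan, so delta = (P·L^3) / (48·E·I).
Convert to SI units:
  P = 41.7 kN = 41700 N
  E = 200 GPa = 2 × 10¹¹ Pa
Substitute:
  delta = (41700 × 3.08^3) / (48 × (2 × 10¹¹) × 0.000297)
  delta = 0.0004273 m
Convert: delta = 0.0004273 m = 0.4273 mm
Final answer: delta = 0.4273 mm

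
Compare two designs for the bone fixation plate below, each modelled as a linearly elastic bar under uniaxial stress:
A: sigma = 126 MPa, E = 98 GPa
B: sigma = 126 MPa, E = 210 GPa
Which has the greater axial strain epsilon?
Model: a linearly elastic bar under uniaxial stress, so epsilon = sigma / E (SI units).
  A: epsilon = (1.26 × 10⁸) / (9.8 × 10¹⁰) = 0.001286
  B: epsilon = (1.26 × 10⁸) / (2.1 × 10¹¹) = 0.0006
0.001286 > 0.0006, so A is larger.
Final answer: A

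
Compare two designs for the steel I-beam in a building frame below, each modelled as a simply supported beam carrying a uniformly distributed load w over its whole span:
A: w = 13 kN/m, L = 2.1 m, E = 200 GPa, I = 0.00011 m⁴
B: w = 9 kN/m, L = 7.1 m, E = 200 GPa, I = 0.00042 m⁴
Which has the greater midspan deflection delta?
Model: a simply supported beam carrying a uniformly distributed load w over its whole span, so delta = (5·w·L^4) / (384·E·I) (SI units).
  A: delta = (5 × 13000 × 2.1^4) / (384 × (2 × 10¹¹) × 0.00011) = 0.0001496 m = 0.1496 mm
  B: delta = (5 × 9000 × 7.1^4) / (384 × (2 × 10¹¹) × 0.00042) = 0.003545 m = 3.545 mm
3.545 mm > 0.1496 mm, so B is larger.
Final answer: B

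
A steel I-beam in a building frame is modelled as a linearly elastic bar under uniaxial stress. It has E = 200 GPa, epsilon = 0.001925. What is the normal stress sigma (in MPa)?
Model: a linearly elastic bar under uniaxial stress, so sigma = E·epsilon.
Convert to SI units:
  E = 200 GPa = 2 × 10¹¹ Pa
Substitute:
  sigma = (2 × 10¹¹) × 0.001925
  sigma = 3.85 × 10⁸ Pa
Convert: sigma = 3.85 × 10⁸ Pa = 385 MPa
Final answer: sigma = 385 MPa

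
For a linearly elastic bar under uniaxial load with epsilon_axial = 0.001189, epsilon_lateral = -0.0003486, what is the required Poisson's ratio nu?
Model: a linearly elastic bar under uniaxial load, so epsilon_lateral = -nu·epsilon_axial.
Solve for nu: nu = -epsilon_lateral / epsilon_axial.
Substitute:
  nu = -(-0.0003486) / 0.001189
  nu = 0.2932
Final answer: nu = 0.2932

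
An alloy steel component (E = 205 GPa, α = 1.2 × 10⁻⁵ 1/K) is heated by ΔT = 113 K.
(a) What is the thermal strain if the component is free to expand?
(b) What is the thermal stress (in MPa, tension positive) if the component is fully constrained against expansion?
(a) Free thermal strain ε_th = α·ΔT = (1.2 × 10⁻⁵) × 113 = 0.001356
(b) Fully constrained, the expansion is suppressed, so σ = -E·α·ΔT. Convert E = 205 GPa = 2.05 × 10¹¹ Pa.
  σ = -(2.05 × 10¹¹) × (1.2 × 10⁻⁵) × 113 = -2.78 × 10⁸ Pa = -278 MPa (compressive)
Final answer: (a) ε_th = 0.001356, (b) σ = -278 MPa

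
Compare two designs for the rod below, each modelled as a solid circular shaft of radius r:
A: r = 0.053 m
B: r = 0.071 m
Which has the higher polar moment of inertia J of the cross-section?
Model: a solid circular shaft of radius r, so J = (π·r^4) / 2 (SI units).
  A: J = (π × 0.053^4) / 2 = 1.239 × 10⁻⁵ m⁴
  B: J = (π × 0.071^4) / 2 = 3.992 × 10⁻⁵ m⁴
3.992 × 10⁻⁵ m⁴ > 1.239 × 10⁻⁵ m⁴, so B is larger.
Final answer: B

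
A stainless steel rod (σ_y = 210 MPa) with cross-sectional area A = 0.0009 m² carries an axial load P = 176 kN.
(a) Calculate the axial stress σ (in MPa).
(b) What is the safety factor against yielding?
(a) Axial stress σ = P/A. Convert P = 176 kN = 176000 N.
  σ = 176000 / 0.0009 = 1.956 × 10⁸ Pa = 195.6 MPa
(b) Safety factor SF = σ_y/σ = 210 / 195.6 = 1.074
Final answer: (a) σ = 195.6 MPa, (b) SF = 1.074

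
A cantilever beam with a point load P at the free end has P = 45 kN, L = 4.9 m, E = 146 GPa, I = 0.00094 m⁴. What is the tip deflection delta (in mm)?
Model: a cantilever beam with a point load P at the free end, so delta = (P·L^3) / (3·E·I).
Convert to SI units:
  P = 45 kN = 45000 N
  E = 146 GPa = 1.46 × 10¹¹ Pa
Substitute:
  delta = (45000 × 4.9^3) / (3 × (1.46 × 10¹¹) × 0.00094)
  delta = 0.01286 m
Convert: delta = 0.01286 m = 12.86 mm
Final answer: delta = 12.86 mm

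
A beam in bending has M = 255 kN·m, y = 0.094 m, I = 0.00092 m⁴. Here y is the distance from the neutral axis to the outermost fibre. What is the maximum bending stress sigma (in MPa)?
Model: a beam in bending, so sigma = (M·y) / I.
Convert to SI units:
  M = 255 kN·m = 255000 N·m
Substitute:
  sigma = (255000 × 0.094) / 0.00092
  sigma = 2.605 × 10⁷ Pa
Convert: sigma = 2.605 × 10⁷ Pa = 26.05 MPa
Final answer: sigma = 26.05 MPa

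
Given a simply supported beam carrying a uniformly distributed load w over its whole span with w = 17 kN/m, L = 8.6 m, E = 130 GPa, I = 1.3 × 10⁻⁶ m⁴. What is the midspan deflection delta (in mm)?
Model: a simply supported beam carrying a uniformly distributed load w over its whole span, so delta = (5·w·L^4) / (384·E·I).
Convert to SI units:
  w = 17 kN/m = 17000 N/m
  E = 130 GPa = 1.3 × 10¹¹ Pa
Substitute:
  delta = (5 × 17000 × 8.6^4) / (384 × (1.3 × 10¹¹) × (1.3 × 10⁻⁶))
  delta = 7.165 m
Convert: delta = 7.165 m = 7165 mm
Final answer: delta = 7165 mm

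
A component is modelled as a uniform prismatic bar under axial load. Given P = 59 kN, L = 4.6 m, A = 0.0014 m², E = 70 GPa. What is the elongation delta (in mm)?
Model: a uniform prismatic bar under axial load, so delta = (P·L) / (A·E).
Convert to SI units:
  P = 59 kN = 59000 N
  E = 70 GPa = 7 × 10¹⁰ Pa
Substitute:
  delta = (59000 × 4.6) / (0.0014 × (7 × 10¹⁰))
  delta = 0.002769 m
Convert: delta = 0.002769 m = 2.769 mm
Final answer: delta = 2.769 mm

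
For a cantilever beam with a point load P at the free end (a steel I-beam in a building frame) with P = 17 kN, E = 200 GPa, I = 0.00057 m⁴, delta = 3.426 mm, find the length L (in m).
Model: a cantilever beam with a point load P at the free end, so delta = (P·L^3) / (3·E·I).
Solve for L: L = ((3·delta·E·I) / P)^(1/3).
Convert to SI units:
  P = 17 kN = 17000 N
  E = 200 GPa = 2 × 10¹¹ Pa
  delta = 3.426 mm = 0.003426 m
Substitute:
  L = ((3 × 0.003426 × (2 × 10¹¹) × 0.00057) / 17000)^(1/3)
  L = 4.1 m
Final answer: L = 4.1 m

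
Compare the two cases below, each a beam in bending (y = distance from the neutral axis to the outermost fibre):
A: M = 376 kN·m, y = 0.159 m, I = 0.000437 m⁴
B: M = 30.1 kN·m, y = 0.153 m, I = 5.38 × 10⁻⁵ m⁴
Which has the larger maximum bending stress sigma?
Model: a beam in bending (y = distance from the neutral axis to the outermost fibre), so sigma = (M·y) / I (SI units).
  A: sigma = (376000 × 0.159) / 0.000437 = 1.368 × 10⁸ Pa = 136.8 MPa
  B: sigma = (30100 × 0.153) / (5.38 × 10⁻⁵) = 8.56 × 10⁷ Pa = 85.6 MPa
136.8 MPa > 85.6 MPa, so A is larger.
Final answer: A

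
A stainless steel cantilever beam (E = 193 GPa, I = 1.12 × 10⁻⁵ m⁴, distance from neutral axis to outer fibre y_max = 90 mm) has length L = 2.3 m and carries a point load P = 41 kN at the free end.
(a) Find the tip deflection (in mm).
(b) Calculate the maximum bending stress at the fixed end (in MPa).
(a) Tip deflection of a cantilever with an end point load: δ = P·L^3 / (3·E·I). Convert P = 41 kN = 41000 N, E = 193 GPa = 1.93 × 10¹¹ Pa.
  δ = (41000 × 2.3^3) / (3 × (1.93 × 10¹¹) × (1.12 × 10⁻⁵)) = 0.07693 m = 76.93 mm
(b) Maximum bending moment at the fixed end: M = P·L = 41000 × 2.3 = 94300 N·m. Convert y_max = 90 mm = 0.09 m.
  σ = M·y_max / I = (94300 × 0.09) / (1.12 × 10⁻⁵) = 7.578 × 10⁸ Pa = 757.8 MPa
Final answer: (a) δ = 76.93 mm, (b) σ = 757.8 MPa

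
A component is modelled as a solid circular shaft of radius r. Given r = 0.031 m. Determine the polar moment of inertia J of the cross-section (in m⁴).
Model: a solid circular shaft of radius r, so J = (π·r^4) / 2.
Substitute:
  J = (π × 0.031^4) / 2
  J = 1.451 × 10⁻⁶ m⁴
Final answer: J = 1.451 × 10⁻⁶ m⁴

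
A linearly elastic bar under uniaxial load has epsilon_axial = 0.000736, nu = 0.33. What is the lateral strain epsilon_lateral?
Model: a linearly elastic bar under uniaxial load, so epsilon_lateral = -nu·epsilon_axial.
Substitute:
  epsilon_lateral = -(0.33 × 0.000736)
  epsilon_lateral = -0.0002429
Final answer: epsilon_lateral = -0.0002429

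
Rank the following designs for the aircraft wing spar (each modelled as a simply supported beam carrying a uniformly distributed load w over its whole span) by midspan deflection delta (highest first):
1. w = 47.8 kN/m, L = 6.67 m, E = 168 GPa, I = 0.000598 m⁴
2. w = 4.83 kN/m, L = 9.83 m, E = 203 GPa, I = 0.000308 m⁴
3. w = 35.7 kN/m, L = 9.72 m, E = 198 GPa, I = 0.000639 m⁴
Model: a simply supported beam carrying a uniformly distributed load w over its whole span, so delta = (5·w·L^4) / (384·E·I) (SI units).
  Case 1: delta = (5 × 47800 × 6.67^4) / (384 × (1.68 × 10¹¹) × 0.000598) = 0.01226 m = 12.26 mm
  Case 2: delta = (5 × 4830 × 9.83^4) / (384 × (2.03 × 10¹¹) × 0.000308) = 0.009392 m = 9.392 mm
  Case 3: delta = (5 × 35700 × 9.72^4) / (384 × (1.98 × 10¹¹) × 0.000639) = 0.03279 m = 32.79 mm
Ordering: 32.79 mm (case 3) > 12.26 mm (case 1) > 9.392 mm (case 2)
Final answer: 3, 1, 2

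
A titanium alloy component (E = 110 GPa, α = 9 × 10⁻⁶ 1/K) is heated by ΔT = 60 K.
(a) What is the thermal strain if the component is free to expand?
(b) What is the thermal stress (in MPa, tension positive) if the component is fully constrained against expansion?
(a) Free thermal strain ε_th = α·ΔT = (9 × 10⁻⁶) × 60 = 0.00054
(b) Fully constrained, the expansion is suppressed, so σ = -E·α·ΔT. Convert E = 110 GPa = 1.1 × 10¹¹ Pa.
  σ = -(1.1 × 10¹¹) × (9 × 10⁻⁶) × 60 = -5.94 × 10⁷ Pa = -59.4 MPa (compressive)
Final answer: (a) ε_th = 0.00054, (b) σ = -59.4 MPa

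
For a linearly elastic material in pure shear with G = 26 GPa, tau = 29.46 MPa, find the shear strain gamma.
Model: a linearly elastic material in pure shear, so tau = G·gamma.
Solve for gamma: gamma = tau / G.
Convert to SI units:
  G = 26 GPa = 2.6 × 10¹⁰ Pa
  tau = 29.46 MPa = 2.946 × 10⁷ Pa
Substitute:
  gamma = (2.946 × 10⁷) / (2.6 × 10¹⁰)
  gamma = 0.001133
Final answer: gamma = 0.001133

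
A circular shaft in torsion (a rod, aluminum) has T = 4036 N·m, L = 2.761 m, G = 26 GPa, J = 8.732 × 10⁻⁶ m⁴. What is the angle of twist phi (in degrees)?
Model: a circular shaft in torsion, so phi = (T·L) / (G·J).
Convert to SI units:
  G = 26 GPa = 2.6 × 10¹⁰ Pa
Substitute:
  phi = (4036 × 2.761) / ((2.6 × 10¹⁰) × (8.732 × 10⁻⁶))
  phi = 0.04908 rad
Convert to degrees: phi = 0.04908 × 180/π = 2.812°
Final answer: phi = 2.812°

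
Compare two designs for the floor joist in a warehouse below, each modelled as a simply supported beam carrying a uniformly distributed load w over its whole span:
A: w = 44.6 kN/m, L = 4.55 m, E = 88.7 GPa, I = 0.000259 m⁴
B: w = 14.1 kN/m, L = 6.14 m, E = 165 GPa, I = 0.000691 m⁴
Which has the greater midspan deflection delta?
Model: a simply supported beam carrying a uniformly distributed load w over its whole span, so delta = (5·w·L^4) / (384·E·I) (SI units).
  A: delta = (5 × 44600 × 4.55^4) / (384 × (8.87 × 10¹⁰) × 0.000259) = 0.01083 m = 10.83 mm
  B: delta = (5 × 14100 × 6.14^4) / (384 × (1.65 × 10¹¹) × 0.000691) = 0.002289 m = 2.289 mm
10.83 mm > 2.289 mm, so A is larger.
Final answer: A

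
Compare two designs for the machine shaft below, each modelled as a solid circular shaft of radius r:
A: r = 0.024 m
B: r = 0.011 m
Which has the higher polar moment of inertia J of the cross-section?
Model: a solid circular shaft of radius r, so J = (π·r^4) / 2 (SI units).
  A: J = (π × 0.024^4) / 2 = 5.212 × 10⁻⁷ m⁴
  B: J = (π × 0.011^4) / 2 = 2.3 × 10⁻⁸ m⁴
5.212 × 10⁻⁷ m⁴ > 2.3 × 10⁻⁸ m⁴, so A is larger.
Final answer: A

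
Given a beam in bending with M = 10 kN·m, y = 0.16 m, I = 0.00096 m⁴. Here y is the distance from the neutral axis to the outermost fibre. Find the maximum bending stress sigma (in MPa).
Model: a beam in bending, so sigma = (M·y) / I.
Convert to SI units:
  M = 10 kN·m = 10000 N·m
Substitute:
  sigma = (10000 × 0.16) / 0.00096
  sigma = 1.667 × 10⁶ Pa
Convert: sigma = 1.667 × 10⁶ Pa = 1.667 MPa
Final answer: sigma = 1.667 MPa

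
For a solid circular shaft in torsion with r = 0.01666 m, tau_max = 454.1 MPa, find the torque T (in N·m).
Model: a solid circular shaft in torsion, so tau_max = (2·T) / (π·r^3).
Solve for T: T = (π·tau_max·r^3) / 2.
Convert to SI units:
  tau_max = 454.1 MPa = 4.541 × 10⁸ Pa
Substitute:
  T = (π × (4.541 × 10⁸) × 0.01666^3) / 2
  T = 3298 N·m
Final answer: T = 3298 N·m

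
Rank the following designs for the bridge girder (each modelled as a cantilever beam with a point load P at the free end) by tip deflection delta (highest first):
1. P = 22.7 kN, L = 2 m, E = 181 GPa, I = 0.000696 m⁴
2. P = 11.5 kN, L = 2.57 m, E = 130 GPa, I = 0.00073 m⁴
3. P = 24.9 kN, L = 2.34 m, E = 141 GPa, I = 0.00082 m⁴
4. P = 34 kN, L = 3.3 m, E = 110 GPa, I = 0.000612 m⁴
Model: a cantilever beam with a point load P at the free end, so delta = (P·L^3) / (3·E·I) (SI units).
  Case 1: delta = (22700 × 2^3) / (3 × (1.81 × 10¹¹) × 0.000696) = 0.0004805 m = 0.4805 mm
  Case 2: delta = (11500 × 2.57^3) / (3 × (1.3 × 10¹¹) × 0.00073) = 0.0006857 m = 0.6857 mm
  Case 3: delta = (24900 × 2.34^3) / (3 × (1.41 × 10¹¹) × 0.00082) = 0.0009198 m = 0.9198 mm
  Case 4: delta = (34000 × 3.3^3) / (3 × (1.1 × 10¹¹) × 0.000612) = 0.00605 m = 6.05 mm
Ordering: 6.05 mm (case 4) > 0.9198 mm (case 3) > 0.6857 mm (case 2) > 0.4805 mm (case 1)
Final answer: 4, 3, 2, 1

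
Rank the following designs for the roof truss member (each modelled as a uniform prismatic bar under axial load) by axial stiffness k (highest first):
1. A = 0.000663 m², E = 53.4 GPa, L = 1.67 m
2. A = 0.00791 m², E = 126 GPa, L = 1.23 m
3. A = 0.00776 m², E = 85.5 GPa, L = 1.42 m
Model: a uniform prismatic bar under axial load, so k = (A·E) / L (SI units).
  Case 1: k = (0.000663 × (5.34 × 10¹⁰)) / 1.67 = 2.12 × 10⁷ N/m = 21.2 MN/m
  Case 2: k = (0.00791 × (1.26 × 10¹¹)) / 1.23 = 8.103 × 10⁸ N/m = 810.3 MN/m
  Case 3: k = (0.00776 × (8.55 × 10¹⁰)) / 1.42 = 4.672 × 10⁸ N/m = 467.2 MN/m
Ordering: 810.3 MN/m (case 2) > 467.2 MN/m (case 3) > 21.2 MN/m (case 1)
Final answer: 2, 3, 1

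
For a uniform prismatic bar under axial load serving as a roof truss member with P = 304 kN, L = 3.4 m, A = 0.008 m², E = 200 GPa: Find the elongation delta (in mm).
Model: a uniform prismatic bar under axial load, so delta = (P·L) / (A·E).
Convert to SI units:
  P = 304 kN = 304000 N
  E = 200 GPa = 2 × 10¹¹ Pa
Substitute:
  delta = (304000 × 3.4) / (0.008 × (2 × 10¹¹))
  delta = 0.000646 m
Convert: delta = 0.000646 m = 0.646 mm
Final answer: delta = 0.646 mm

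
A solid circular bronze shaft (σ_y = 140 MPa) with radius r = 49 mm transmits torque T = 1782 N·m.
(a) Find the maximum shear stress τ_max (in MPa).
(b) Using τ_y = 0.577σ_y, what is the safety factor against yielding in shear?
(a) For a solid circular shaft, τ_max = T·r/J with J = π·r^4/2, i.e. τ_max = 2·T / (π·r^3). Convert r = 49 mm = 0.049 m.
  τ_max = (2 × 1782) / (π × 0.049^3) = 9.643 × 10⁶ Pa = 9.643 MPa
(b) τ_y = 0.577 × 140 = 80.78 MPa
  SF = τ_y/τ_max = 80.78 / 9.643 = 8.377
Final answer: (a) τ_max = 9.643 MPa, (b) SF = 8.377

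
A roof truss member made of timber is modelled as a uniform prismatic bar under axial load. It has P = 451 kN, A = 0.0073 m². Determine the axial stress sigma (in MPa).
Model: a uniform prismatic bar under axial load, so sigma = P / A.
Convert to SI units:
  P = 451 kN = 451000 N
Substitute:
  sigma = 451000 / 0.0073
  sigma = 6.178 × 10⁷ Pa
Convert: sigma = 6.178 × 10⁷ Pa = 61.78 MPa
Final answer: sigma = 61.78 MPa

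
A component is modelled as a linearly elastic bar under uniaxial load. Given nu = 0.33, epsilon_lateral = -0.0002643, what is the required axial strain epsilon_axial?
Model: a linearly elastic bar under uniaxial load, so epsilon_lateral = -nu·epsilon_axial.
Solve for epsilon_axial: epsilon_axial = -epsilon_lateral / nu.
Substitute:
  epsilon_axial = -(-0.0002643) / 0.33
  epsilon_axial = 0.0008009
Final answer: epsilon_axial = 0.0008009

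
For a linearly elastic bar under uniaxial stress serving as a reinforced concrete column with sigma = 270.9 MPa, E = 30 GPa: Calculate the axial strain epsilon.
Model: a linearly elastic bar under uniaxial stress, so epsilon = sigma / E.
Convert to SI units:
  sigma = 270.9 MPa = 2.709 × 10⁸ Pa
  E = 30 GPa = 3 × 10¹⁰ Pa
Substitute:
  epsilon = (2.709 × 10⁸) / (3 × 10¹⁰)
  epsilon = 0.00903
Final answer: epsilon = 0.00903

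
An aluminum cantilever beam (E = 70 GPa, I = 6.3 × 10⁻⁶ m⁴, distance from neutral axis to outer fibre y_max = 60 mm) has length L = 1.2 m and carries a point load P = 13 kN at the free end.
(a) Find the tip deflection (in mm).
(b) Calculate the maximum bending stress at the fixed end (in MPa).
(a) Tip deflection of a cantilever with an end point load: δ = P·L^3 / (3·E·I). Convert P = 13 kN = 13000 N, E = 70 GPa = 7 × 10¹⁰ Pa.
  δ = (13000 × 1.2^3) / (3 × (7 × 10¹⁰) × (6.3 × 10⁻⁶)) = 0.01698 m = 16.98 mm
(b) Maximum bending moment at the fixed end: M = P·L = 13000 × 1.2 = 15600 N·m. Convert y_max = 60 mm = 0.06 m.
  σ = M·y_max / I = (15600 × 0.06) / (6.3 × 10⁻⁶) = 1.486 × 10⁸ Pa = 148.6 MPa
Final answer: (a) δ = 16.98 mm, (b) σ = 148.6 MPa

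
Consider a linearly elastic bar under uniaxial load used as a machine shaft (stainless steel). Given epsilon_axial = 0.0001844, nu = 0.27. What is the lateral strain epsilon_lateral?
Model: a linearly elastic bar under uniaxial load, so epsilon_lateral = -nu·epsilon_axial.
Substitute:
  epsilon_lateral = -(0.27 × 0.0001844)
  epsilon_lateral = -4.979 × 10⁻⁵
Final answer: epsilon_lateral = -4.979 × 10⁻⁵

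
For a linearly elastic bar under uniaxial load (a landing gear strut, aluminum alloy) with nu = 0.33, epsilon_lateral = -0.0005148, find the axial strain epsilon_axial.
Model: a linearly elastic bar under uniaxial load, so epsilon_lateral = -nu·epsilon_axial.
Solve for epsilon_axial: epsilon_axial = -epsilon_lateral / nu.
Substitute:
  epsilon_axial = -(-0.0005148) / 0.33
  epsilon_axial = 0.00156
Final answer: epsilon_axial = 0.00156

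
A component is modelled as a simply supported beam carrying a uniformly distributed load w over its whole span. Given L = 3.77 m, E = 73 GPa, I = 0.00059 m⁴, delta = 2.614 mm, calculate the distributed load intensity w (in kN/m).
Model: a simply supported beam carrying a uniformly distributed load w over its whole span, so delta = (5·w·L^4) / (384·E·I).
Solve for w: w = (384·delta·E·I) / (5·L^4).
Convert to SI units:
  E = 73 GPa = 7.3 × 10¹⁰ Pa
  delta = 2.614 mm = 0.002614 m
Substitute:
  w = (384 × 0.002614 × (7.3 × 10¹⁰) × 0.00059) / (5 × 3.77^4)
  w = 42800 N/m
Convert: w = 42800 N/m = 42.8 kN/m
Final answer: w = 42.8 kN/m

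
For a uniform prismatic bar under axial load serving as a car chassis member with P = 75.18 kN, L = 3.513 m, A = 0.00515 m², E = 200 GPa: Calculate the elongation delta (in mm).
Model: a uniform prismatic bar under axial load, so delta = (P·L) / (A·E).
Convert to SI units:
  P = 75.18 kN = 75180 N
  E = 200 GPa = 2 × 10¹¹ Pa
Substitute:
  delta = (75180 × 3.513) / (0.00515 × (2 × 10¹¹))
  delta = 0.0002564 m
Convert: delta = 0.0002564 m = 0.2564 mm
Final answer: delta = 0.2564 mm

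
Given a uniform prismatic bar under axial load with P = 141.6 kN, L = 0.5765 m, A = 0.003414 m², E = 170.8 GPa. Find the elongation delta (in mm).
Model: a uniform prismatic bar under axial load, so delta = (P·L) / (A·E).
Convert to SI units:
  P = 141.6 kN = 141600 N
  E = 170.8 GPa = 1.708 × 10¹¹ Pa
Substitute:
  delta = (141600 × 0.5765) / (0.003414 × (1.708 × 10¹¹))
  delta = 0.00014 m
Convert: delta = 0.00014 m = 0.14 mm
Final answer: delta = 0.14 mm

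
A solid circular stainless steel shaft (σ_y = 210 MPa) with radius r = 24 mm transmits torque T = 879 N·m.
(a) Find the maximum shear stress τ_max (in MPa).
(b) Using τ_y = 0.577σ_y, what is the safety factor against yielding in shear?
(a) For a solid circular shaft, τ_max = T·r/J with J = π·r^4/2, i.e. τ_max = 2·T / (π·r^3). Convert r = 24 mm = 0.024 m.
  τ_max = (2 × 879) / (π × 0.024^3) = 4.048 × 10⁷ Pa = 40.48 MPa
(b) τ_y = 0.577 × 210 = 121.17 MPa
  SF = τ_y/τ_max = 121.17 / 40.48 = 2.993
Final answer: (a) τ_max = 40.48 MPa, (b) SF = 2.993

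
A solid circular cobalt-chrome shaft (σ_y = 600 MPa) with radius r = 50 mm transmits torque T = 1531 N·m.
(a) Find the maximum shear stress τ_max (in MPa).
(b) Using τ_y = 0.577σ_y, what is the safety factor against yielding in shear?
(a) For a solid circular shaft, τ_max = T·r/J with J = π·r^4/2, i.e. τ_max = 2·T / (π·r^3). Convert r = 50 mm = 0.05 m.
  τ_max = (2 × 1531) / (π × 0.05^3) = 7.797 × 10⁶ Pa = 7.797 MPa
(b) τ_y = 0.577 × 600 = 346.2 MPa
  SF = τ_y/τ_max = 346.2 / 7.797 = 44.4
Final answer: (a) τ_max = 7.797 MPa, (b) SF = 44.4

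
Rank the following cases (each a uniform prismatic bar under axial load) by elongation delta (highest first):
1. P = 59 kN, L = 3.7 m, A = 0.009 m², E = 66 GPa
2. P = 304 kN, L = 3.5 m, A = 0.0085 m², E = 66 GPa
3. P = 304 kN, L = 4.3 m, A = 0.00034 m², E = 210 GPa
Model: a uniform prismatic bar under axial load, so delta = (P·L) / (A·E) (SI units).
  Case 1: delta = (59000 × 3.7) / (0.009 × (6.6 × 10¹⁰)) = 0.0003675 m = 0.3675 mm
  Case 2: delta = (304000 × 3.5) / (0.0085 × (6.6 × 10¹⁰)) = 0.001897 m = 1.897 mm
  Case 3: delta = (304000 × 4.3) / (0.00034 × (2.1 × 10¹¹)) = 0.01831 m = 18.31 mm
Ordering: 18.31 mm (case 3) > 1.897 mm (case 2) > 0.3675 mm (case 1)
Final answer: 3, 2, 1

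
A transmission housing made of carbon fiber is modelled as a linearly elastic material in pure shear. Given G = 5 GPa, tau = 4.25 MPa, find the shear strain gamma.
Model: a linearly elastic material in pure shear, so tau = G·gamma.
Solve for gamma: gamma = tau / G.
Convert to SI units:
  G = 5 GPa = 5 × 10⁹ Pa
  tau = 4.25 MPa = 4.25 × 10⁶ Pa
Substitute:
  gamma = (4.25 × 10⁶) / (5 × 10⁹)
  gamma = 0.00085
Final answer: gamma = 0.00085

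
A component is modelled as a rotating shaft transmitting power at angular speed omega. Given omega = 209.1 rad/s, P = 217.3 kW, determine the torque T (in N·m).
Model: a rotating shaft transmitting power at angular speed omega, so P = T·omega.
Solve for T: T = P / omega.
Convert to SI units:
  P = 217.3 kW = 217300 W
Substitute:
  T = 217300 / 209.1
  T = 1039 N·m
Final answer: T = 1039 N·m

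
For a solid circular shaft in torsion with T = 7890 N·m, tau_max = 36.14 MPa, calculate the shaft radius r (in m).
Model: a solid circular shaft in torsion, so tau_max = (2·T) / (π·r^3).
Solve for r: r = ((2·T) / (π·tau_max))^(1/3).
Convert to SI units:
  tau_max = 36.14 MPa = 3.614 × 10⁷ Pa
Substitute:
  r = ((2 × 7890) / (π × (3.614 × 10⁷)))^(1/3)
  r = 0.0518 m
Final answer: r = 0.0518 m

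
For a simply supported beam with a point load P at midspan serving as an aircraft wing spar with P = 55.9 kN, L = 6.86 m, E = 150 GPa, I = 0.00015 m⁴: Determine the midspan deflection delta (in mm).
Model: a simply supported beam with a point load P at midspan, so delta = (P·L^3) / (48·E·I).
Convert to SI units:
  P = 55.9 kN = 55900 N
  E = 150 GPa = 1.5 × 10¹¹ Pa
Substitute:
  delta = (55900 × 6.86^3) / (48 × (1.5 × 10¹¹) × 0.00015)
  delta = 0.01671 m
Convert: delta = 0.01671 m = 16.71 mm
Final answer: delta = 16.71 mm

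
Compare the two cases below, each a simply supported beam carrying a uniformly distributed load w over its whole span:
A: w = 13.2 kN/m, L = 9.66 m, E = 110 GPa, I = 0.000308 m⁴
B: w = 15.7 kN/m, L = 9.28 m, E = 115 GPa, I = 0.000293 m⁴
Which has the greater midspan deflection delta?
Model: a simply supported beam carrying a uniformly distributed load w over its whole span, so delta = (5·w·L^4) / (384·E·I) (SI units).
  A: delta = (5 × 13200 × 9.66^4) / (384 × (1.1 × 10¹¹) × 0.000308) = 0.04418 m = 44.18 mm
  B: delta = (5 × 15700 × 9.28^4) / (384 × (1.15 × 10¹¹) × 0.000293) = 0.045 m = 45 mm
45 mm > 44.18 mm, so B is larger.
Final answer: B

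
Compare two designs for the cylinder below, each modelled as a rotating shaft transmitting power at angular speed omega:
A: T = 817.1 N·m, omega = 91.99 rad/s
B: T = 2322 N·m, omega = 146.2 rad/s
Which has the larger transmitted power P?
Model: a rotating shaft transmitting power at angular speed omega, so P = T·omega (SI units).
  A: P = 817.1 × 91.99 = 75170 W = 75.17 kW
  B: P = 2322 × 146.2 = 339500 W = 339.5 kW
339.5 kW > 75.17 kW, so B is larger.
Final answer: B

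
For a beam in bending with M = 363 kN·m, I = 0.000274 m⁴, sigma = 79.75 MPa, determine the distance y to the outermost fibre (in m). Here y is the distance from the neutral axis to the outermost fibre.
Model: a beam in bending, so sigma = (M·y) / I.
Solve for y: y = (sigma·I) / M.
Convert to SI units:
  M = 363 kN·m = 363000 N·m
  sigma = 79.75 MPa = 7.975 × 10⁷ Pa
Substitute:
  y = ((7.975 × 10⁷) × 0.000274) / 363000
  y = 0.0602 m
Final answer: y = 0.0602 m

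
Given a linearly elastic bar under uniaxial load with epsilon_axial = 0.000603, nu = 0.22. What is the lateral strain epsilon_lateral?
Model: a linearly elastic bar under uniaxial load, so epsilon_lateral = -nu·epsilon_axial.
Substitute:
  epsilon_lateral = -(0.22 × 0.000603)
  epsilon_lateral = -0.0001327
Final answer: epsilon_lateral = -0.0001327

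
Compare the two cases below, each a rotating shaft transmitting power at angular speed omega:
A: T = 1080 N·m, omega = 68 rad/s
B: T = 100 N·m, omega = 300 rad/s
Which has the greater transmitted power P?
Model: a rotating shaft transmitting power at angular speed omega, so P = T·omega (SI units).
  A: P = 1080 × 68 = 73440 W = 73.44 kW
  B: P = 100 × 300 = 30000 W = 30 kW
73.44 kW > 30 kW, so A is larger.
Final answer: A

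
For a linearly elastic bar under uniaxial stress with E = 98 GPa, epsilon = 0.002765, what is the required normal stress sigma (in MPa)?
Model: a linearly elastic bar under uniaxial stress, so epsilon = sigma / E.
Solve for sigma: sigma = epsilon·E.
Convert to SI units:
  E = 98 GPa = 9.8 × 10¹⁰ Pa
Substitute:
  sigma = 0.002765 × (9.8 × 10¹⁰)
  sigma = 2.71 × 10⁸ Pa
Convert: sigma = 2.71 × 10⁸ Pa = 271 MPa
Final answer: sigma = 271 MPa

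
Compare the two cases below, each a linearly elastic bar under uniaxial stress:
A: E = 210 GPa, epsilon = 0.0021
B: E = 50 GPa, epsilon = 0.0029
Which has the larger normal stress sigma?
Model: a linearly elastic bar under uniaxial stress, so sigma = E·epsilon (SI units).
  A: sigma = (2.1 × 10¹¹) × 0.0021 = 4.41 × 10⁸ Pa = 441 MPa
  B: sigma = (5 × 10¹⁰) × 0.0029 = 1.45 × 10⁸ Pa = 145 MPa
441 MPa > 145 MPa, so A is larger.
Final answer: A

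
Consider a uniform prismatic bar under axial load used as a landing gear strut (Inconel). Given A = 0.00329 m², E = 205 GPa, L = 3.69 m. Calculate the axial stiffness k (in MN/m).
Model: a uniform prismatic bar under axial load, so k = (A·E) / L.
Convert to SI units:
  E = 205 GPa = 2.05 × 10¹¹ Pa
Substitute:
  k = (0.00329 × (2.05 × 10¹¹)) / 3.69
  k = 1.828 × 10⁸ N/m
Convert: k = 1.828 × 10⁸ N/m = 182.8 MN/m
Final answer: k = 182.8 MN/m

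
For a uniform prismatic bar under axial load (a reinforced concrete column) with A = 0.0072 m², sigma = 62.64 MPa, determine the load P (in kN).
Model: a uniform prismatic bar under axial load, so sigma = P / A.
Solve for P: P = sigma·A.
Convert to SI units:
  sigma = 62.64 MPa = 6.264 × 10⁷ Pa
Substitute:
  P = (6.264 × 10⁷) × 0.0072
  P = 451000 N
Convert: P = 451000 N = 451 kN
Final answer: P = 451 kN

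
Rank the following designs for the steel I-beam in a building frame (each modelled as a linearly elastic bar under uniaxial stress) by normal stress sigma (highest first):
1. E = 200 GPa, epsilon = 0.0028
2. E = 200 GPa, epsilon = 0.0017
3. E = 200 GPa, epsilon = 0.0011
Model: a linearly elastic bar under uniaxial stress, so sigma = E·epsilon (SI units).
  Case 1: sigma = (2 × 10¹¹) × 0.0028 = 5.6 × 10⁸ Pa = 560 MPa
  Case 2: sigma = (2 × 10¹¹) × 0.0017 = 3.4 × 10⁸ Pa = 340 MPa
  Case 3: sigma = (2 × 10¹¹) × 0.0011 = 2.2 × 10⁸ Pa = 220 MPa
Ordering: 560 MPa (case 1) > 340 MPa (case 2) > 220 MPa (case 3)
Final answer: 1, 2, 3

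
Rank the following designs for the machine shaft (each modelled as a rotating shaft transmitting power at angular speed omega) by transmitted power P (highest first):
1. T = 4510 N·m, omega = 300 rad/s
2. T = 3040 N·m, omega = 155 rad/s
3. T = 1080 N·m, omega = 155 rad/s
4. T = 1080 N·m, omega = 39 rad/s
Model: a rotating shaft transmitting power at angular speed omega, so P = T·omega (SI units).
  Case 1: P = 4510 × 300 = 1.353 × 10⁶ W = 1353 kW
  Case 2: P = 3040 × 155 = 471200 W = 471.2 kW
  Case 3: P = 1080 × 155 = 167400 W = 167.4 kW
  Case 4: P = 1080 × 39 = 42120 W = 42.12 kW
Ordering: 1353 kW (case 1) > 471.2 kW (case 2) > 167.4 kW (case 3) > 42.12 kW (case 4)
Final answer: 1, 2, 3, 4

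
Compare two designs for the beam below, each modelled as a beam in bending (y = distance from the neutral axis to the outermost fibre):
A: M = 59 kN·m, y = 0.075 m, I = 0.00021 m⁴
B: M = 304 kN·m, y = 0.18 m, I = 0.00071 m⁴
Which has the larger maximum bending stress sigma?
Model: a beam in bending (y = distance from the neutral axis to the outermost fibre), so sigma = (M·y) / I (SI units).
  A: sigma = (59000 × 0.075) / 0.00021 = 2.107 × 10⁷ Pa = 21.07 MPa
  B: sigma = (304000 × 0.18) / 0.00071 = 7.707 × 10⁷ Pa = 77.07 MPa
77.07 MPa > 21.07 MPa, so B is larger.
Final answer: B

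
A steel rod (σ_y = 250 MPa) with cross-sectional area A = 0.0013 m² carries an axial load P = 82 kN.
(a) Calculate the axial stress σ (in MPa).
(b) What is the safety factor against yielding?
(a) Axial stress σ = P/A. Convert P = 82 kN = 82000 N.
  σ = 82000 / 0.0013 = 6.308 × 10⁷ Pa = 63.08 MPa
(b) Safety factor SF = σ_y/σ = 250 / 63.08 = 3.963
Final answer: (a) σ = 63.08 MPa, (b) SF = 3.963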